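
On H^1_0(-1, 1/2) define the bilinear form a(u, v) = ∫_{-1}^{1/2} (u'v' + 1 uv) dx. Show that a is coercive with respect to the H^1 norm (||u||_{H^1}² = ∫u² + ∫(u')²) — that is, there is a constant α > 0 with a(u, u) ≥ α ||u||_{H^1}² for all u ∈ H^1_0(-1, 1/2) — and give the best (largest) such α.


α = 1

Coercivity of a(·,·) on H^1_0(-1, 1/2) means a(u, u) ≥ α ||u||_{H^1}² for every u ∈ H^1_0.
The interval has length L = 3/2, and Poincaré/coercivity depend only on L. Here a(u, u) = ∫(u')² + (1)·∫u².
Here c = 1 ≥ 1, so a(u,u) = ∫(u')² + c∫u² ≥ ∫(u')² + ∫u² = ||u||_{H^1}², i.e. α = 1 works. No larger α is possible: a(u,u) ≥ α||u||_{H^1}² means (1−α)∫(u')² ≥ (α−c)∫u², and for the modes u_n = sin(nπ(x−x₀)/L) (x₀ the left endpoint) one has ∫u_n²/∫(u_n')² = (L/(nπ))² → 0, so a(u_n,u_n)/||u_n||_{H^1}² → 1. Hence the optimal constant is α = 1.
Therefore α = 1.


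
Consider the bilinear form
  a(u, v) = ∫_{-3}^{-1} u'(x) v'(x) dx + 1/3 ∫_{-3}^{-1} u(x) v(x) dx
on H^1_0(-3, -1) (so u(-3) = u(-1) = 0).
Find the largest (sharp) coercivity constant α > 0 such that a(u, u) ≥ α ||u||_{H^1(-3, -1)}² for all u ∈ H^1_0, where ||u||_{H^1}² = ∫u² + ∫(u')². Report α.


α = (4/3 + π^2)/(4 + π^2)

Coercivity of a(·,·) on H^1_0(-3, -1) means a(u, u) ≥ α ||u||_{H^1}² for every u ∈ H^1_0.
The interval has length L = 2, and Poincaré/coercivity depend only on L. Here a(u, u) = ∫(u')² + (1/3)·∫u².
Here 0 < c = 1/3 < 1. The condition a(u,u) ≥ α||u||_{H^1}² reads (1−α)∫(u')² ≥ (α−c)∫u². Any admissible α is ≤ 1 (rapidly oscillating u have ∫u²/∫(u')² → 0), and α = 1 would force 0 ≥ (1−c)∫u², impossible since c < 1; so 1−α > 0. By the sharp Poincaré inequality on H^1_0 of an interval of length L, ∫(u')² ≥ (π/L)²∫u² with equality for the first sine mode sin(π(x−x₀)/L) (x₀ the left endpoint), so the inequality holds for all u iff (1−α)(π/L)² ≥ α − c, i.e. α ≤ ((π/L)² + c)/((π/L)² + 1) = (1 + c(L/π)²)/(1 + (L/π)²). With (π/L)² = π^2/4 and c = 1/3, the largest admissible constant is α = ((π/L)² + c)/((π/L)² + 1).
Simplifying, α = (4/3 + π^2)/(4 + π^2).


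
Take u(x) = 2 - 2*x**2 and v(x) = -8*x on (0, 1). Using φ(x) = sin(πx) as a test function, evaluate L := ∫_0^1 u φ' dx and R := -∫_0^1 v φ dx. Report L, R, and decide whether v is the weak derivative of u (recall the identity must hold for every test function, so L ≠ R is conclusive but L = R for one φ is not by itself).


LHS = 4/π, RHS = 8/π. No, v is not the weak derivative of u.

u(x) = 2 - 2*x**2, classical derivative u'(x) = -4*x.
φ(x) = sin(πx), so φ'(x) = π*cos(π*x).
Note φ(0) = φ(1) = 0, so the boundary term u·φ vanishes.
LHS = ∫_0^1 u(x) φ'(x) dx = ∫_0^1 (-2*π*x^2*cos(π*x) + 2*π*cos(π*x)) dx. Term by term:
  ∫_0^1 2*π*cos(π*x) dx = 0;  ∫_0^1 -2*π*x^2*cos(π*x) dx = 4/π.
Sum: 0 + 4/π = 4/π.
So LHS = 4/π.
∫_0^1 v(x) φ(x) dx = ∫_0^1 (-8*x*sin(π*x)) dx. Term by term:
  ∫_0^1 -8*x*sin(π*x) dx = -8/π.
So RHS = -∫_0^1 v(x) φ(x) dx = 8/π.
LHS − RHS = -4/π ≠ 0, so the identity fails.
(For a valid weak derivative the identity must hold for EVERY test function, in particular this one. The failure shows v is NOT the weak derivative of u.)
Correct weak derivative would be u'(x) = -4*x.


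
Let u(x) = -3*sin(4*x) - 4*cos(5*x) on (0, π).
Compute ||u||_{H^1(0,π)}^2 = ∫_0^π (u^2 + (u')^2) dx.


||u||_{H^1(0,π)}^2 = -1664/3 + 569*π/2

u'(x) = 20*sin(5*x) - 12*cos(4*x).
Expand u² and (u')² and integrate term by term on (0, π), using: for integers n ≥ 1, ∫_0^π sin²(nx) dx = ∫_0^π cos²(nx) dx = π/2; for n ≠ n', ∫_0^π sin(nx)sin(n'x) dx = ∫_0^π cos(nx)cos(n'x) dx = 0; and by product-to-sum, ∫_0^π sin(nx)cos(n'x) dx = ½∫_0^π [sin((n+n')x) + sin((n−n')x)] dx, which is 0 when n+n' is even and 2n/(n²−n'²) when n+n' is odd (it need not vanish on (0, π)).
  u² squared terms: (-4)²·∫cos(5x)² dx = 16·π/2 = 8*π;  (-3)²·∫sin(4x)² dx = 9·π/2 = 9*π/2.
  u² cross terms: 2·(-4)·(-3)·∫cos(5x)·sin(4x) dx = 24·(-8/9) = -64/3.
  So ∫_0^π u² dx = 8*π + 9*π/2 − 64/3 = -64/3 + 25*π/2.
  (u')² squared terms: (-12)²·∫cos(4x)² dx = 144·π/2 = 72*π;  (20)²·∫sin(5x)² dx = 400·π/2 = 200*π.
  (u')² cross terms: 2·(-12)·(20)·∫cos(4x)·sin(5x) dx = -480·(10/9) = -1600/3.
  So ∫_0^π (u')² dx = 72*π + 200*π − 1600/3 = -1600/3 + 272*π.
||u||_{H^1}^2 = (-64/3 + 25*π/2) + (-1600/3 + 272*π) = -1664/3 + 569*π/2.


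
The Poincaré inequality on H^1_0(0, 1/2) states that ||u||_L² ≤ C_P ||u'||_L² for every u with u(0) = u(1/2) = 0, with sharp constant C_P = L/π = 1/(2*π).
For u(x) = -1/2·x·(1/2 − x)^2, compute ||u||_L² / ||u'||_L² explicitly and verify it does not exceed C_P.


||u||_L² / ||u'||_L² = sqrt(14)/28 < C_P = 1/(2*π).

u(x) = -1/2·x·(1/2 − x)^2, so u'(x) = (1 - 6*x)*(2*x - 1)/8.
u(x) = -1/2·x·(1/2 − x)^2 vanishes at x = 0 and x = 1/2, so u ∈ H^1_0(0, 1/2). Differentiate via the product rule and integrate the resulting polynomials term by term.
  ∫_0^1/2 u² dx = ∫_0^1/2 (x^6/4 - x^5/2 + 3*x^4/8 - x^3/8 + x^2/64) dx. Term by term:
    ∫_0^1/2 x^6/4 dx = 1/3584;  ∫_0^1/2 -x^5/2 dx = -1/768;  ∫_0^1/2 3*x^4/8 dx = 3/1280;
    ∫_0^1/2 -x^3/8 dx = -1/512;  ∫_0^1/2 x^2/64 dx = 1/1536.
  Sum: 1/3584 − 1/768 + 3/1280 − 1/512 + 1/1536 = 1/53760.
  ∫_0^1/2 (u')² dx = ∫_0^1/2 (9*x^4/4 - 3*x^3 + 11*x^2/8 - x/4 + 1/64) dx. Term by term:
    ∫_0^1/2 9*x^4/4 dx = 9/640;  ∫_0^1/2 -3*x^3 dx = -3/64;  ∫_0^1/2 11*x^2/8 dx = 11/192;
    ∫_0^1/2 -x/4 dx = -1/32;  ∫_0^1/2 1/64 dx = 1/128.
  Sum: 9/640 − 3/64 + 11/192 − 1/32 + 1/128 = 1/960.
∫_0^1/2 u² dx = 1/53760, so ||u||_L² = sqrt(210)/3360.
∫_0^1/2 (u')² dx = 1/960, so ||u'||_L² = sqrt(15)/120.
Ratio ||u||_L² / ||u'||_L² = sqrt(14)/28.
Sharp Poincaré constant on H^1_0(0, 1/2) is C_P = L/π = 1/(2*π), achieved by sin(2*π·x).
A polynomial bump cannot attain the sharp Poincaré constant (only the first sine eigenfunction does), so the ratio is strictly less than C_P, consistent with ||u||_L² ≤ C_P ||u'||_L².


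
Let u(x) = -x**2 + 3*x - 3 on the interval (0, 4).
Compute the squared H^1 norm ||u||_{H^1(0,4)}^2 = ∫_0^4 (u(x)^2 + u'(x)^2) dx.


||u||_{H^1}^2 = 872/15

The H^1 norm (squared) on an interval (0, L) is
  ||u||_{H^1}^2 = ∫_0^L u(x)^2 dx + ∫_0^L u'(x)^2 dx.
Compute u'(x) = 3 - 2*x.
Then u(x)^2 = x**4 - 6*x**3 + 15*x**2 - 18*x + 9 and u'(x)^2 = 4*x**2 - 12*x + 9.
Integrate each monomial from 0 to 4 using ∫_0^4 c·x^n dx = c·4^(n+1)/(n+1):
  ∫_0^4 u(x)^2 dx = ∫_0^4 (x^4 - 6*x^3 + 15*x^2 - 18*x + 9) dx. Term by term:
    ∫_0^4 x^4 dx = 1024/5;  ∫_0^4 -6*x^3 dx = -384;  ∫_0^4 15*x^2 dx = 320;
    ∫_0^4 -18*x dx = -144;  ∫_0^4 9 dx = 36.
  Sum: 1024/5 − 384 + 320 − 144 + 36 = 164/5.
  ∫_0^4 u'(x)^2 dx = ∫_0^4 (4*x^2 - 12*x + 9) dx. Term by term:
    ∫_0^4 4*x^2 dx = 256/3;  ∫_0^4 -12*x dx = -96;  ∫_0^4 9 dx = 36.
  Sum: 256/3 − 96 + 36 = 76/3.
Adding: ||u||_{H^1}^2 = 164/5 + 76/3 = 872/15.


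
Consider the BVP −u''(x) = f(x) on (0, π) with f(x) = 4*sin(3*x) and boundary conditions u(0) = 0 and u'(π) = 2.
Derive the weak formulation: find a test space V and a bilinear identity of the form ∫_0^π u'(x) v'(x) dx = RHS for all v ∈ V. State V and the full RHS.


V = {v ∈ H^1(0, π) : v(0) = 0} (test functions vanish at x = 0 where u is specified); weak form: ∫_0^π u'v' dx = ∫_0^π (4*sin(3*x)) v dx + 2·v(π) for all v ∈ V.

Multiply both sides by a test function v and integrate from 0 to π:
  ∫_0^π −u''(x) v(x) dx = ∫_0^π f(x) v(x) dx.
Integrate the LHS by parts once:
  ∫_0^π −u'' v dx = −[u'(x) v(x)]_0^π + ∫_0^π u'(x) v'(x) dx.
Thus ∫_0^π u'(x) v'(x) dx = ∫_0^π f(x) v(x) dx + [u'(x) v(x)]_0^π.
Choose V so that boundary terms are either known or forced to vanish.
Mixed BC: u(0) = 0 (Dirichlet) and u'(π) = 2 (Neumann). Define V = {v ∈ H^1(0, π) : v(0) = 0}. Then [u' v]_0^π = u'(π)·v(π) − u'(0)·0 = 2·v(π).
Weak formulation: find u (satisfying any essential BC) such that ∫_0^π u'(x) v'(x) dx = ∫_0^π f v dx + 2·v(π) for all v ∈ V (Dirichlet at 0 absorbed into V; Neumann datum at x = π contributes the boundary term).
Substituting f(x) = 4*sin(3*x), the right-hand side is ∫_0^π (4*sin(3*x)) v dx + 2·v(π).


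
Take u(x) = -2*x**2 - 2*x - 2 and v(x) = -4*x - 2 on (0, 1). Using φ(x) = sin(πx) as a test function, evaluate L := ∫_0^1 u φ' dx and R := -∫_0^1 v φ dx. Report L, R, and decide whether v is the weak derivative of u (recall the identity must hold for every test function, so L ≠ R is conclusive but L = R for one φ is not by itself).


LHS = 8/π, RHS = 8/π. Yes, v = u' weakly.

u(x) = -2*x**2 - 2*x - 2, classical derivative u'(x) = -4*x - 2.
φ(x) = sin(πx), so φ'(x) = π*cos(π*x).
Note φ(0) = φ(1) = 0, so the boundary term u·φ vanishes.
LHS = ∫_0^1 u(x) φ'(x) dx = ∫_0^1 (-2*π*x^2*cos(π*x) - 2*π*x*cos(π*x) - 2*π*cos(π*x)) dx. Term by term:
  ∫_0^1 -2*π*cos(π*x) dx = 0;  ∫_0^1 -2*π*x*cos(π*x) dx = 4/π;  ∫_0^1 -2*π*x^2*cos(π*x) dx = 4/π.
Sum: 0 + 4/π + 4/π = 8/π.
So LHS = 8/π.
∫_0^1 v(x) φ(x) dx = ∫_0^1 (-4*x*sin(π*x) - 2*sin(π*x)) dx. Term by term:
  ∫_0^1 -2*sin(π*x) dx = -4/π;  ∫_0^1 -4*x*sin(π*x) dx = -4/π.
Sum: -4/π − 4/π = -8/π.
So RHS = -∫_0^1 v(x) φ(x) dx = 8/π.
LHS = RHS, so the identity holds for this test φ.
Moreover u is smooth here and v(x) = u'(x) = -4*x - 2 pointwise, so the identity holds for every test function. Hence v is the weak derivative of u.


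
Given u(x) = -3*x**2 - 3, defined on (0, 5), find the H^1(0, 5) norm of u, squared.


||u||_{H^1}^2 = 7920

The H^1 norm (squared) on an interval (0, L) is
  ||u||_{H^1}^2 = ∫_0^L u(x)^2 dx + ∫_0^L u'(x)^2 dx.
Compute u'(x) = -6*x.
Then u(x)^2 = 9*x**4 + 18*x**2 + 9 and u'(x)^2 = 36*x**2.
Integrate each monomial from 0 to 5 using ∫_0^5 c·x^n dx = c·5^(n+1)/(n+1):
  ∫_0^5 u(x)^2 dx = ∫_0^5 (9*x^4 + 18*x^2 + 9) dx. Term by term:
    ∫_0^5 9*x^4 dx = 5625;  ∫_0^5 18*x^2 dx = 750;  ∫_0^5 9 dx = 45.
  Sum: 5625 + 750 + 45 = 6420.
  ∫_0^5 u'(x)^2 dx = ∫_0^5 (36*x^2) dx. Term by term:
    ∫_0^5 36*x^2 dx = 1500.
Adding: ||u||_{H^1}^2 = 6420 + 1500 = 7920.


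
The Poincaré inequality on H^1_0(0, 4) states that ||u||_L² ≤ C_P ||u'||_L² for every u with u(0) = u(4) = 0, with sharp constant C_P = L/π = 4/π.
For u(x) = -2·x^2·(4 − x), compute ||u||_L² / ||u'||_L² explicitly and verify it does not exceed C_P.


||u||_L² / ||u'||_L² = 2*sqrt(14)/7 < C_P = 4/π.

u(x) = -2·x^2·(4 − x), so u'(x) = 2*x*(3*x - 8).
u(x) = -2·x^2·(4 − x) vanishes at x = 0 and x = 4, so u ∈ H^1_0(0, 4). Differentiate via the product rule and integrate the resulting polynomials term by term.
  ∫_0^4 u² dx = ∫_0^4 (4*x^6 - 32*x^5 + 64*x^4) dx. Term by term:
    ∫_0^4 4*x^6 dx = 65536/7;  ∫_0^4 -32*x^5 dx = -65536/3;  ∫_0^4 64*x^4 dx = 65536/5.
  Sum: 65536/7 − 65536/3 + 65536/5 = 65536/105.
  ∫_0^4 (u')² dx = ∫_0^4 (36*x^4 - 192*x^3 + 256*x^2) dx. Term by term:
    ∫_0^4 36*x^4 dx = 36864/5;  ∫_0^4 -192*x^3 dx = -12288;  ∫_0^4 256*x^2 dx = 16384/3.
  Sum: 36864/5 − 12288 + 16384/3 = 8192/15.
∫_0^4 u² dx = 65536/105, so ||u||_L² = 256*sqrt(105)/105.
∫_0^4 (u')² dx = 8192/15, so ||u'||_L² = 64*sqrt(30)/15.
Ratio ||u||_L² / ||u'||_L² = 2*sqrt(14)/7.
Sharp Poincaré constant on H^1_0(0, 4) is C_P = L/π = 4/π, achieved by sin(π/4·x).
A polynomial bump cannot attain the sharp Poincaré constant (only the first sine eigenfunction does), so the ratio is strictly less than C_P, consistent with ||u||_L² ≤ C_P ||u'||_L².


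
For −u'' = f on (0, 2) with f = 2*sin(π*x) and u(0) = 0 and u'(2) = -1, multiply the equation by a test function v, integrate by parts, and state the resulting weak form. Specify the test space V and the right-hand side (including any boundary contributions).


V = {v ∈ H^1(0, 2) : v(0) = 0} (test functions vanish at x = 0 where u is specified); weak form: ∫_0^2 u'v' dx = ∫_0^2 (2*sin(π*x)) v dx − v(2) for all v ∈ V.

Multiply both sides by a test function v and integrate from 0 to 2:
  ∫_0^2 −u''(x) v(x) dx = ∫_0^2 f(x) v(x) dx.
Integrate the LHS by parts once:
  ∫_0^2 −u'' v dx = −[u'(x) v(x)]_0^2 + ∫_0^2 u'(x) v'(x) dx.
Thus ∫_0^2 u'(x) v'(x) dx = ∫_0^2 f(x) v(x) dx + [u'(x) v(x)]_0^2.
Choose V so that boundary terms are either known or forced to vanish.
Mixed BC: u(0) = 0 (Dirichlet) and u'(2) = -1 (Neumann). Define V = {v ∈ H^1(0, 2) : v(0) = 0}. Then [u' v]_0^2 = u'(2)·v(2) − u'(0)·0 = − v(2).
Weak formulation: find u (satisfying any essential BC) such that ∫_0^2 u'(x) v'(x) dx = ∫_0^2 f v dx − v(2) for all v ∈ V (Dirichlet at 0 absorbed into V; Neumann datum at x = 2 contributes the boundary term).
Substituting f(x) = 2*sin(π*x), the right-hand side is ∫_0^2 (2*sin(π*x)) v dx − v(2).


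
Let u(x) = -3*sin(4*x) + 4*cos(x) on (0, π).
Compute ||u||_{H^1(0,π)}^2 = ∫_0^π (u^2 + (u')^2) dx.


||u||_{H^1(0,π)}^2 = -128/5 + 185*π/2

u'(x) = -4*sin(x) - 12*cos(4*x).
Expand u² and (u')² and integrate term by term on (0, π), using: for integers n ≥ 1, ∫_0^π sin²(nx) dx = ∫_0^π cos²(nx) dx = π/2; for n ≠ n', ∫_0^π sin(nx)sin(n'x) dx = ∫_0^π cos(nx)cos(n'x) dx = 0; and by product-to-sum, ∫_0^π sin(nx)cos(n'x) dx = ½∫_0^π [sin((n+n')x) + sin((n−n')x)] dx, which is 0 when n+n' is even and 2n/(n²−n'²) when n+n' is odd (it need not vanish on (0, π)).
  u² squared terms: (-3)²·∫sin(4x)² dx = 9·π/2 = 9*π/2;  (4)²·∫cos(x)² dx = 16·π/2 = 8*π.
  u² cross terms: 2·(-3)·(4)·∫sin(4x)·cos(x) dx = -24·(8/15) = -64/5.
  So ∫_0^π u² dx = 9*π/2 + 8*π − 64/5 = -64/5 + 25*π/2.
  (u')² squared terms: (-12)²·∫cos(4x)² dx = 144·π/2 = 72*π;  (-4)²·∫sin(x)² dx = 16·π/2 = 8*π.
  (u')² cross terms: 2·(-12)·(-4)·∫cos(4x)·sin(x) dx = 96·(-2/15) = -64/5.
  So ∫_0^π (u')² dx = 72*π + 8*π − 64/5 = -64/5 + 80*π.
||u||_{H^1}^2 = (-64/5 + 25*π/2) + (-64/5 + 80*π) = -128/5 + 185*π/2.


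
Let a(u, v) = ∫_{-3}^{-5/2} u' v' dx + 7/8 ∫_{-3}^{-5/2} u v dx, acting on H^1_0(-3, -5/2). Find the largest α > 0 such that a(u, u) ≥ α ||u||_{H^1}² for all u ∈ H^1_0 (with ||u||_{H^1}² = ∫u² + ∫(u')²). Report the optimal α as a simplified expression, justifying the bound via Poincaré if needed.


α = (7 + 32*π^2)/(8*(1 + 4*π^2))

Coercivity of a(·,·) on H^1_0(-3, -5/2) means a(u, u) ≥ α ||u||_{H^1}² for every u ∈ H^1_0.
The interval has length L = 1/2, and Poincaré/coercivity depend only on L. Here a(u, u) = ∫(u')² + (7/8)·∫u².
Here 0 < c = 7/8 < 1. The condition a(u,u) ≥ α||u||_{H^1}² reads (1−α)∫(u')² ≥ (α−c)∫u². Any admissible α is ≤ 1 (rapidly oscillating u have ∫u²/∫(u')² → 0), and α = 1 would force 0 ≥ (1−c)∫u², impossible since c < 1; so 1−α > 0. By the sharp Poincaré inequality on H^1_0 of an interval of length L, ∫(u')² ≥ (π/L)²∫u² with equality for the first sine mode sin(π(x−x₀)/L) (x₀ the left endpoint), so the inequality holds for all u iff (1−α)(π/L)² ≥ α − c, i.e. α ≤ ((π/L)² + c)/((π/L)² + 1) = (1 + c(L/π)²)/(1 + (L/π)²). With (π/L)² = 4*π^2 and c = 7/8, the largest admissible constant is α = ((π/L)² + c)/((π/L)² + 1).
Simplifying, α = (7 + 32*π^2)/(8*(1 + 4*π^2)).


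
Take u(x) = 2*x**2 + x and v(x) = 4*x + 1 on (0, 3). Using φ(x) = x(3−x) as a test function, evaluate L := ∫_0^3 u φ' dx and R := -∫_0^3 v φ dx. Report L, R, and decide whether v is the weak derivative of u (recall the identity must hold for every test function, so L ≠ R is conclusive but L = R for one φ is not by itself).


LHS = -63/2, RHS = -63/2. Yes, v = u' weakly.

u(x) = 2*x**2 + x, classical derivative u'(x) = 4*x + 1.
φ(x) = x(3−x), so φ'(x) = 3 - 2*x.
Note φ(0) = φ(3) = 0, so the boundary term u·φ vanishes.
LHS = ∫_0^3 u(x) φ'(x) dx = ∫_0^3 (-4*x^3 + 4*x^2 + 3*x) dx. Term by term:
  ∫_0^3 -4*x^3 dx = -81;  ∫_0^3 4*x^2 dx = 36;  ∫_0^3 3*x dx = 27/2.
Sum: -81 + 36 + 27/2 = -63/2.
So LHS = -63/2.
∫_0^3 v(x) φ(x) dx = ∫_0^3 (-4*x^3 + 11*x^2 + 3*x) dx. Term by term:
  ∫_0^3 -4*x^3 dx = -81;  ∫_0^3 11*x^2 dx = 99;  ∫_0^3 3*x dx = 27/2.
Sum: -81 + 99 + 27/2 = 63/2.
So RHS = -∫_0^3 v(x) φ(x) dx = -63/2.
LHS = RHS, so the identity holds for this test φ.
Moreover u is smooth here and v(x) = u'(x) = 4*x + 1 pointwise, so the identity holds for every test function. Hence v is the weak derivative of u.


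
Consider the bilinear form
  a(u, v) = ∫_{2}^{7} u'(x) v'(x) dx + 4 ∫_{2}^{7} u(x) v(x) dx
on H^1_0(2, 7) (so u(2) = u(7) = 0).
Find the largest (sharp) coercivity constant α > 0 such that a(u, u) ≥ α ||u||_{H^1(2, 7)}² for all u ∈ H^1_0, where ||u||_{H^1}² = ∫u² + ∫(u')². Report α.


α = 1

Coercivity of a(·,·) on H^1_0(2, 7) means a(u, u) ≥ α ||u||_{H^1}² for every u ∈ H^1_0.
The interval has length L = 5, and Poincaré/coercivity depend only on L. Here a(u, u) = ∫(u')² + (4)·∫u².
Here c = 4 ≥ 1, so a(u,u) = ∫(u')² + c∫u² ≥ ∫(u')² + ∫u² = ||u||_{H^1}², i.e. α = 1 works. No larger α is possible: a(u,u) ≥ α||u||_{H^1}² means (1−α)∫(u')² ≥ (α−c)∫u², and for the modes u_n = sin(nπ(x−x₀)/L) (x₀ the left endpoint) one has ∫u_n²/∫(u_n')² = (L/(nπ))² → 0, so a(u_n,u_n)/||u_n||_{H^1}² → 1. Hence the optimal constant is α = 1.
Therefore α = 1.


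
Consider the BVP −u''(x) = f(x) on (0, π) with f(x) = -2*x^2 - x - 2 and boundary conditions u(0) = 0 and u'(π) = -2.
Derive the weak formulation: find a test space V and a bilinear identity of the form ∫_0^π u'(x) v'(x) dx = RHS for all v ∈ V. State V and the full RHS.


V = {v ∈ H^1(0, π) : v(0) = 0} (test functions vanish at x = 0 where u is specified); weak form: ∫_0^π u'v' dx = ∫_0^π (-2*x^2 - x - 2) v dx − 2·v(π) for all v ∈ V.

Multiply both sides by a test function v and integrate from 0 to π:
  ∫_0^π −u''(x) v(x) dx = ∫_0^π f(x) v(x) dx.
Integrate the LHS by parts once:
  ∫_0^π −u'' v dx = −[u'(x) v(x)]_0^π + ∫_0^π u'(x) v'(x) dx.
Thus ∫_0^π u'(x) v'(x) dx = ∫_0^π f(x) v(x) dx + [u'(x) v(x)]_0^π.
Choose V so that boundary terms are either known or forced to vanish.
Mixed BC: u(0) = 0 (Dirichlet) and u'(π) = -2 (Neumann). Define V = {v ∈ H^1(0, π) : v(0) = 0}. Then [u' v]_0^π = u'(π)·v(π) − u'(0)·0 = − 2·v(π).
Weak formulation: find u (satisfying any essential BC) such that ∫_0^π u'(x) v'(x) dx = ∫_0^π f v dx − 2·v(π) for all v ∈ V (Dirichlet at 0 absorbed into V; Neumann datum at x = π contributes the boundary term).
Substituting f(x) = -2*x^2 - x - 2, the right-hand side is ∫_0^π (-2*x^2 - x - 2) v dx − 2·v(π).


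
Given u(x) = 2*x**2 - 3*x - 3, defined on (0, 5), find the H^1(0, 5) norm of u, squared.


||u||_{H^1}^2 = 3545/3

The H^1 norm (squared) on an interval (0, L) is
  ||u||_{H^1}^2 = ∫_0^L u(x)^2 dx + ∫_0^L u'(x)^2 dx.
Compute u'(x) = 4*x - 3.
Then u(x)^2 = 4*x**4 - 12*x**3 - 3*x**2 + 18*x + 9 and u'(x)^2 = 16*x**2 - 24*x + 9.
Integrate each monomial from 0 to 5 using ∫_0^5 c·x^n dx = c·5^(n+1)/(n+1):
  ∫_0^5 u(x)^2 dx = ∫_0^5 (4*x^4 - 12*x^3 - 3*x^2 + 18*x + 9) dx. Term by term:
    ∫_0^5 4*x^4 dx = 2500;  ∫_0^5 -12*x^3 dx = -1875;  ∫_0^5 -3*x^2 dx = -125;
    ∫_0^5 18*x dx = 225;  ∫_0^5 9 dx = 45.
  Sum: 2500 − 1875 − 125 + 225 + 45 = 770.
  ∫_0^5 u'(x)^2 dx = ∫_0^5 (16*x^2 - 24*x + 9) dx. Term by term:
    ∫_0^5 16*x^2 dx = 2000/3;  ∫_0^5 -24*x dx = -300;  ∫_0^5 9 dx = 45.
  Sum: 2000/3 − 300 + 45 = 1235/3.
Adding: ||u||_{H^1}^2 = 770 + 1235/3 = 3545/3.


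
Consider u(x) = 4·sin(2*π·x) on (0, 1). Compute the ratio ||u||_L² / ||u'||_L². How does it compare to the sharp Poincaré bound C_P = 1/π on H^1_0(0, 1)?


||u||_L² / ||u'||_L² = 1/(2*π) < C_P = 1/π.

u(x) = 4·sin(2*π·x), so u'(x) = 8*π*cos(2*π*x).
Writing u(x) = A·sin(kπx/L) with A = 4 and k = 2, use ∫_0^L sin²(kπx/L) dx = L/2 and ∫_0^L cos²(kπx/L) dx = L/2.
u² = 16·sin²(2*π·x) and (u')² = 64*π^2·cos²(2*π·x), and each of sin², cos² integrates to L/2 = 1/2 over (0, 1).
∫_0^1 u² dx = 8, so ||u||_L² = 2*sqrt(2).
∫_0^1 (u')² dx = 32*π^2, so ||u'||_L² = 4*sqrt(2)*π.
Ratio ||u||_L² / ||u'||_L² = 1/(2*π).
Sharp Poincaré constant on H^1_0(0, 1) is C_P = L/π = 1/π, achieved by sin(π·x).
This is the k = 2 harmonic; the ratio L/(kπ) is strictly less than C_P = L/π, consistent with the sharp inequality ||u||_L² ≤ C_P ||u'||_L².


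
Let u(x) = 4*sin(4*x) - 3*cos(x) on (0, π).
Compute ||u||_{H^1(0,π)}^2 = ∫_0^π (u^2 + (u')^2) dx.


||u||_{H^1(0,π)}^2 = -128/5 + 145*π

u'(x) = 3*sin(x) + 16*cos(4*x).
Expand u² and (u')² and integrate term by term on (0, π), using: for integers n ≥ 1, ∫_0^π sin²(nx) dx = ∫_0^π cos²(nx) dx = π/2; for n ≠ n', ∫_0^π sin(nx)sin(n'x) dx = ∫_0^π cos(nx)cos(n'x) dx = 0; and by product-to-sum, ∫_0^π sin(nx)cos(n'x) dx = ½∫_0^π [sin((n+n')x) + sin((n−n')x)] dx, which is 0 when n+n' is even and 2n/(n²−n'²) when n+n' is odd (it need not vanish on (0, π)).
  u² squared terms: (-3)²·∫cos(x)² dx = 9·π/2 = 9*π/2;  (4)²·∫sin(4x)² dx = 16·π/2 = 8*π.
  u² cross terms: 2·(-3)·(4)·∫cos(x)·sin(4x) dx = -24·(8/15) = -64/5.
  So ∫_0^π u² dx = 9*π/2 + 8*π − 64/5 = -64/5 + 25*π/2.
  (u')² squared terms: (3)²·∫sin(x)² dx = 9·π/2 = 9*π/2;  (16)²·∫cos(4x)² dx = 256·π/2 = 128*π.
  (u')² cross terms: 2·(3)·(16)·∫sin(x)·cos(4x) dx = 96·(-2/15) = -64/5.
  So ∫_0^π (u')² dx = 9*π/2 + 128*π − 64/5 = -64/5 + 265*π/2.
||u||_{H^1}^2 = (-64/5 + 25*π/2) + (-64/5 + 265*π/2) = -128/5 + 145*π.


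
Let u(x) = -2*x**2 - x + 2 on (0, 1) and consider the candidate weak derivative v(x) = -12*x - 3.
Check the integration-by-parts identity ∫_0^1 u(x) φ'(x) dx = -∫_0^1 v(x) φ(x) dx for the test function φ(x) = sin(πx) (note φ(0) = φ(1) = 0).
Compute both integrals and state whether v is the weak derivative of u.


LHS = 6/π, RHS = 18/π. No, v is not the weak derivative of u.

u(x) = -2*x**2 - x + 2, classical derivative u'(x) = -4*x - 1.
φ(x) = sin(πx), so φ'(x) = π*cos(π*x).
Note φ(0) = φ(1) = 0, so the boundary term u·φ vanishes.
LHS = ∫_0^1 u(x) φ'(x) dx = ∫_0^1 (-2*π*x^2*cos(π*x) - π*x*cos(π*x) + 2*π*cos(π*x)) dx. Term by term:
  ∫_0^1 2*π*cos(π*x) dx = 0;  ∫_0^1 -π*x*cos(π*x) dx = 2/π;  ∫_0^1 -2*π*x^2*cos(π*x) dx = 4/π.
Sum: 0 + 2/π + 4/π = 6/π.
So LHS = 6/π.
∫_0^1 v(x) φ(x) dx = ∫_0^1 (-12*x*sin(π*x) - 3*sin(π*x)) dx. Term by term:
  ∫_0^1 -3*sin(π*x) dx = -6/π;  ∫_0^1 -12*x*sin(π*x) dx = -12/π.
Sum: -6/π − 12/π = -18/π.
So RHS = -∫_0^1 v(x) φ(x) dx = 18/π.
LHS − RHS = -12/π ≠ 0, so the identity fails.
(For a valid weak derivative the identity must hold for EVERY test function, in particular this one. The failure shows v is NOT the weak derivative of u.)
Correct weak derivative would be u'(x) = -4*x - 1.


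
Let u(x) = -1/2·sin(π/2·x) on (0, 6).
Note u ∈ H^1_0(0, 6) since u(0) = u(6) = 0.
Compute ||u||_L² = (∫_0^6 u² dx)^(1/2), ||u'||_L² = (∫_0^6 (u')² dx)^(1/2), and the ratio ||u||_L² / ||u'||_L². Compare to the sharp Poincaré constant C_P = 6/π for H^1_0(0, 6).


||u||_L² / ||u'||_L² = 2/π < C_P = 6/π.

u(x) = -1/2·sin(π/2·x), so u'(x) = -π*cos(π*x/2)/4.
Writing u(x) = A·sin(kπx/L) with A = -1/2 and k = 3, use ∫_0^L sin²(kπx/L) dx = L/2 and ∫_0^L cos²(kπx/L) dx = L/2.
u² = 1/4·sin²(π/2·x) and (u')² = π^2/16·cos²(π/2·x), and each of sin², cos² integrates to L/2 = 3 over (0, 6).
∫_0^6 u² dx = 3/4, so ||u||_L² = sqrt(3)/2.
∫_0^6 (u')² dx = 3*π^2/16, so ||u'||_L² = sqrt(3)*π/4.
Ratio ||u||_L² / ||u'||_L² = 2/π.
Sharp Poincaré constant on H^1_0(0, 6) is C_P = L/π = 6/π, achieved by sin(π/6·x).
This is the k = 3 harmonic; the ratio L/(kπ) is strictly less than C_P = L/π, consistent with the sharp inequality ||u||_L² ≤ C_P ||u'||_L².


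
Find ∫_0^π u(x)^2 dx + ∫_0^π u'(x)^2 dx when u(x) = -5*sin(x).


||u||_{H^1(0,π)}^2 = 25*π

u'(x) = -5*cos(x).
Expand u² and (u')² and integrate term by term on (0, π), using: for integers n ≥ 1, ∫_0^π sin²(nx) dx = ∫_0^π cos²(nx) dx = π/2; for n ≠ n', ∫_0^π sin(nx)sin(n'x) dx = ∫_0^π cos(nx)cos(n'x) dx = 0; and by product-to-sum, ∫_0^π sin(nx)cos(n'x) dx = ½∫_0^π [sin((n+n')x) + sin((n−n')x)] dx, which is 0 when n+n' is even and 2n/(n²−n'²) when n+n' is odd (it need not vanish on (0, π)).
  u² squared terms: (-5)²·∫sin(x)² dx = 25·π/2 = 25*π/2.
  So ∫_0^π u² dx = 25*π/2.
  (u')² squared terms: (-5)²·∫cos(x)² dx = 25·π/2 = 25*π/2.
  So ∫_0^π (u')² dx = 25*π/2.
||u||_{H^1}^2 = (25*π/2) + (25*π/2) = 25*π.


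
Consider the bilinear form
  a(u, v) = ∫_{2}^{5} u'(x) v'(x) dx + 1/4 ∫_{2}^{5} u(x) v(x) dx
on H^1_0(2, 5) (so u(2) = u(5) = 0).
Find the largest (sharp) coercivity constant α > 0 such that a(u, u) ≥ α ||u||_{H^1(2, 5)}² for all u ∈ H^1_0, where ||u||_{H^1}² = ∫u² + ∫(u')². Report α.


α = (9/4 + π^2)/(9 + π^2)

Coercivity of a(·,·) on H^1_0(2, 5) means a(u, u) ≥ α ||u||_{H^1}² for every u ∈ H^1_0.
The interval has length L = 3, and Poincaré/coercivity depend only on L. Here a(u, u) = ∫(u')² + (1/4)·∫u².
Here 0 < c = 1/4 < 1. The condition a(u,u) ≥ α||u||_{H^1}² reads (1−α)∫(u')² ≥ (α−c)∫u². Any admissible α is ≤ 1 (rapidly oscillating u have ∫u²/∫(u')² → 0), and α = 1 would force 0 ≥ (1−c)∫u², impossible since c < 1; so 1−α > 0. By the sharp Poincaré inequality on H^1_0 of an interval of length L, ∫(u')² ≥ (π/L)²∫u² with equality for the first sine mode sin(π(x−x₀)/L) (x₀ the left endpoint), so the inequality holds for all u iff (1−α)(π/L)² ≥ α − c, i.e. α ≤ ((π/L)² + c)/((π/L)² + 1) = (1 + c(L/π)²)/(1 + (L/π)²). With (π/L)² = π^2/9 and c = 1/4, the largest admissible constant is α = ((π/L)² + c)/((π/L)² + 1).
Simplifying, α = (9/4 + π^2)/(9 + π^2).


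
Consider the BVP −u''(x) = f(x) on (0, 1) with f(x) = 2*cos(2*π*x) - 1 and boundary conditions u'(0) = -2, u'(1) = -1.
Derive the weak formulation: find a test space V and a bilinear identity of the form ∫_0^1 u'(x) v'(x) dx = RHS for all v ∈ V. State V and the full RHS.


V = H^1(0, 1) (v unrestricted at boundary; u is determined up to an additive constant); weak form: ∫_0^1 u'v' dx = ∫_0^1 (2*cos(2*π*x) - 1) v dx − v(1) + 2·v(0) for all v ∈ V.

Multiply both sides by a test function v and integrate from 0 to 1:
  ∫_0^1 −u''(x) v(x) dx = ∫_0^1 f(x) v(x) dx.
Integrate the LHS by parts once:
  ∫_0^1 −u'' v dx = −[u'(x) v(x)]_0^1 + ∫_0^1 u'(x) v'(x) dx.
Thus ∫_0^1 u'(x) v'(x) dx = ∫_0^1 f(x) v(x) dx + [u'(x) v(x)]_0^1.
Choose V so that boundary terms are either known or forced to vanish.
u has inhomogeneous Neumann u'(0) = -2, u'(1) = -1. [u' v]_0^1 = (-1)·v(1) − (-2)·v(0) = − v(1) + 2·v(0). Take V = H^1(0, 1); boundary term becomes part of RHS.
Weak formulation: find u (satisfying any essential BC) such that ∫_0^1 u'(x) v'(x) dx = ∫_0^1 f v dx − v(1) + 2·v(0) for all v ∈ V (Neumann data are natural BCs: they enter the RHS as boundary terms).
Substituting f(x) = 2*cos(2*π*x) - 1, the right-hand side is ∫_0^1 (2*cos(2*π*x) - 1) v dx − v(1) + 2·v(0).
Compatibility check (pure Neumann): taking v ≡ 1 ∈ V gives 0 = ∫_0^1 f dx + (-1) − (-2), i.e. ∫_0^1 f dx must equal u'(0) − u'(1) = -1. Indeed ∫_0^1 (2*cos(2*π*x) - 1) dx = -1, so the data are compatible. The solution is then unique only up to an additive constant (fix it e.g. by requiring ∫_0^1 u dx = 0).


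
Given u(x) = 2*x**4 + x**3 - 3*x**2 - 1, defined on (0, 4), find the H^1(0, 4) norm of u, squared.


||u||_{H^1}^2 = 89357036/315

The H^1 norm (squared) on an interval (0, L) is
  ||u||_{H^1}^2 = ∫_0^L u(x)^2 dx + ∫_0^L u'(x)^2 dx.
Compute u'(x) = 8*x**3 + 3*x**2 - 6*x.
Then u(x)^2 = 4*x**8 + 4*x**7 - 11*x**6 - 6*x**5 + 5*x**4 - 2*x**3 + 6*x**2 + 1 and u'(x)^2 = 64*x**6 + 48*x**5 - 87*x**4 - 36*x**3 + 36*x**2.
Integrate each monomial from 0 to 4 using ∫_0^4 c·x^n dx = c·4^(n+1)/(n+1):
  ∫_0^4 u(x)^2 dx = ∫_0^4 (4*x^8 + 4*x^7 - 11*x^6 - 6*x^5 + 5*x^4 - 2*x^3 + 6*x^2 + 1) dx. Term by term:
    ∫_0^4 4*x^8 dx = 1048576/9;  ∫_0^4 4*x^7 dx = 32768;  ∫_0^4 -11*x^6 dx = -180224/7;
    ∫_0^4 -6*x^5 dx = -4096;  ∫_0^4 5*x^4 dx = 1024;  ∫_0^4 -2*x^3 dx = -128;
    ∫_0^4 6*x^2 dx = 128;  ∫_0^4 1 dx = 4.
  Sum: 1048576/9 + 32768 − 180224/7 − 4096 + 1024 − 128 + 128 + 4 = 7589116/63.
  ∫_0^4 u'(x)^2 dx = ∫_0^4 (64*x^6 + 48*x^5 - 87*x^4 - 36*x^3 + 36*x^2) dx. Term by term:
    ∫_0^4 64*x^6 dx = 1048576/7;  ∫_0^4 48*x^5 dx = 32768;  ∫_0^4 -87*x^4 dx = -89088/5;
    ∫_0^4 -36*x^3 dx = -2304;  ∫_0^4 36*x^2 dx = 768.
  Sum: 1048576/7 + 32768 − 89088/5 − 2304 + 768 = 5712384/35.
Adding: ||u||_{H^1}^2 = 7589116/63 + 5712384/35 = 89357036/315.


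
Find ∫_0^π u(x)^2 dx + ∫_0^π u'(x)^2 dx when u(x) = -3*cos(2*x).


||u||_{H^1(0,π)}^2 = 45*π/2

u'(x) = 6*sin(2*x).
Expand u² and (u')² and integrate term by term on (0, π), using: for integers n ≥ 1, ∫_0^π sin²(nx) dx = ∫_0^π cos²(nx) dx = π/2; for n ≠ n', ∫_0^π sin(nx)sin(n'x) dx = ∫_0^π cos(nx)cos(n'x) dx = 0; and by product-to-sum, ∫_0^π sin(nx)cos(n'x) dx = ½∫_0^π [sin((n+n')x) + sin((n−n')x)] dx, which is 0 when n+n' is even and 2n/(n²−n'²) when n+n' is odd (it need not vanish on (0, π)).
  u² squared terms: (-3)²·∫cos(2x)² dx = 9·π/2 = 9*π/2.
  So ∫_0^π u² dx = 9*π/2.
  (u')² squared terms: (6)²·∫sin(2x)² dx = 36·π/2 = 18*π.
  So ∫_0^π (u')² dx = 18*π.
||u||_{H^1}^2 = (9*π/2) + (18*π) = 45*π/2.


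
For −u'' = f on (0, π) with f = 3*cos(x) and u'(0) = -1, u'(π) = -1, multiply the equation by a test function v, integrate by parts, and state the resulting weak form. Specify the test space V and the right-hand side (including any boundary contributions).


V = H^1(0, π) (v unrestricted at boundary; u is determined up to an additive constant); weak form: ∫_0^π u'v' dx = ∫_0^π (3*cos(x)) v dx − v(π) + v(0) for all v ∈ V.

Multiply both sides by a test function v and integrate from 0 to π:
  ∫_0^π −u''(x) v(x) dx = ∫_0^π f(x) v(x) dx.
Integrate the LHS by parts once:
  ∫_0^π −u'' v dx = −[u'(x) v(x)]_0^π + ∫_0^π u'(x) v'(x) dx.
Thus ∫_0^π u'(x) v'(x) dx = ∫_0^π f(x) v(x) dx + [u'(x) v(x)]_0^π.
Choose V so that boundary terms are either known or forced to vanish.
u has inhomogeneous Neumann u'(0) = -1, u'(π) = -1. [u' v]_0^π = (-1)·v(π) − (-1)·v(0) = − v(π) + v(0). Take V = H^1(0, π); boundary term becomes part of RHS.
Weak formulation: find u (satisfying any essential BC) such that ∫_0^π u'(x) v'(x) dx = ∫_0^π f v dx − v(π) + v(0) for all v ∈ V (Neumann data are natural BCs: they enter the RHS as boundary terms).
Substituting f(x) = 3*cos(x), the right-hand side is ∫_0^π (3*cos(x)) v dx − v(π) + v(0).
Compatibility check (pure Neumann): taking v ≡ 1 ∈ V gives 0 = ∫_0^π f dx + (-1) − (-1), i.e. ∫_0^π f dx must equal u'(0) − u'(π) = 0. Indeed ∫_0^π (3*cos(x)) dx = 0, so the data are compatible. The solution is then unique only up to an additive constant (fix it e.g. by requiring ∫_0^π u dx = 0).


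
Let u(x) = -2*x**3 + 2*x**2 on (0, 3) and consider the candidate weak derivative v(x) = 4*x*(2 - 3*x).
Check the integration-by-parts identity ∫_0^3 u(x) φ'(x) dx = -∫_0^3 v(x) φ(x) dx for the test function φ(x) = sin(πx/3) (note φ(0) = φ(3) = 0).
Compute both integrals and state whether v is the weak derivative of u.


LHS = -648/π^3 + 126/π, RHS = -1296/π^3 + 252/π. No, v is not the weak derivative of u.

u(x) = -2*x**3 + 2*x**2, classical derivative u'(x) = -6*x**2 + 4*x.
φ(x) = sin(πx/3), so φ'(x) = π*cos(π*x/3)/3.
Note φ(0) = φ(3) = 0, so the boundary term u·φ vanishes.
LHS = ∫_0^3 u(x) φ'(x) dx = ∫_0^3 (-2*π*x^3*cos(π*x/3)/3 + 2*π*x^2*cos(π*x/3)/3) dx. Term by term:
  ∫_0^3 -2*π*x^3*cos(π*x/3)/3 dx = -648/π^3 + 162/π;  ∫_0^3 2*π*x^2*cos(π*x/3)/3 dx = -36/π.
Sum: -648/π^3 + 162/π − 36/π = -648/π^3 + 126/π.
So LHS = -648/π^3 + 126/π.
∫_0^3 v(x) φ(x) dx = ∫_0^3 (-12*x^2*sin(π*x/3) + 8*x*sin(π*x/3)) dx. Term by term:
  ∫_0^3 -12*x^2*sin(π*x/3) dx = -324/π + 1296/π^3;  ∫_0^3 8*x*sin(π*x/3) dx = 72/π.
Sum: -324/π + 1296/π^3 + 72/π = -252/π + 1296/π^3.
So RHS = -∫_0^3 v(x) φ(x) dx = -1296/π^3 + 252/π.
LHS − RHS = -126/π + 648/π^3 ≠ 0, so the identity fails.
(For a valid weak derivative the identity must hold for EVERY test function, in particular this one. The failure shows v is NOT the weak derivative of u.)
Correct weak derivative would be u'(x) = -6*x**2 + 4*x.


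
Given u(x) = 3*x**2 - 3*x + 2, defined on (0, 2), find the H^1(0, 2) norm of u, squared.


||u||_{H^1}^2 = 338/5

The H^1 norm (squared) on an interval (0, L) is
  ||u||_{H^1}^2 = ∫_0^L u(x)^2 dx + ∫_0^L u'(x)^2 dx.
Compute u'(x) = 6*x - 3.
Then u(x)^2 = 9*x**4 - 18*x**3 + 21*x**2 - 12*x + 4 and u'(x)^2 = 36*x**2 - 36*x + 9.
Integrate each monomial from 0 to 2 using ∫_0^2 c·x^n dx = c·2^(n+1)/(n+1):
  ∫_0^2 u(x)^2 dx = ∫_0^2 (9*x^4 - 18*x^3 + 21*x^2 - 12*x + 4) dx. Term by term:
    ∫_0^2 9*x^4 dx = 288/5;  ∫_0^2 -18*x^3 dx = -72;  ∫_0^2 21*x^2 dx = 56;
    ∫_0^2 -12*x dx = -24;  ∫_0^2 4 dx = 8.
  Sum: 288/5 − 72 + 56 − 24 + 8 = 128/5.
  ∫_0^2 u'(x)^2 dx = ∫_0^2 (36*x^2 - 36*x + 9) dx. Term by term:
    ∫_0^2 36*x^2 dx = 96;  ∫_0^2 -36*x dx = -72;  ∫_0^2 9 dx = 18.
  Sum: 96 − 72 + 18 = 42.
Adding: ||u||_{H^1}^2 = 128/5 + 42 = 338/5.


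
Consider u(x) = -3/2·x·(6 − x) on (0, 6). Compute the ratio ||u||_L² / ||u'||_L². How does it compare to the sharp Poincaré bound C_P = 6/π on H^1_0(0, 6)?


||u||_L² / ||u'||_L² = 3*sqrt(10)/5 < C_P = 6/π.

u(x) = -3/2·x·(6 − x), so u'(x) = 3*x - 9.
u(x) = -3/2·x·(6 − x) vanishes at x = 0 and x = 6, so u ∈ H^1_0(0, 6). Differentiate via the product rule and integrate the resulting polynomials term by term.
  ∫_0^6 u² dx = ∫_0^6 (9*x^4/4 - 27*x^3 + 81*x^2) dx. Term by term:
    ∫_0^6 9*x^4/4 dx = 17496/5;  ∫_0^6 -27*x^3 dx = -8748;  ∫_0^6 81*x^2 dx = 5832.
  Sum: 17496/5 − 8748 + 5832 = 2916/5.
  ∫_0^6 (u')² dx = ∫_0^6 (9*x^2 - 54*x + 81) dx. Term by term:
    ∫_0^6 9*x^2 dx = 648;  ∫_0^6 -54*x dx = -972;  ∫_0^6 81 dx = 486.
  Sum: 648 − 972 + 486 = 162.
∫_0^6 u² dx = 2916/5, so ||u||_L² = 54*sqrt(5)/5.
∫_0^6 (u')² dx = 162, so ||u'||_L² = 9*sqrt(2).
Ratio ||u||_L² / ||u'||_L² = 3*sqrt(10)/5.
Sharp Poincaré constant on H^1_0(0, 6) is C_P = L/π = 6/π, achieved by sin(π/6·x).
A polynomial bump cannot attain the sharp Poincaré constant (only the first sine eigenfunction does), so the ratio is strictly less than C_P, consistent with ||u||_L² ≤ C_P ||u'||_L².


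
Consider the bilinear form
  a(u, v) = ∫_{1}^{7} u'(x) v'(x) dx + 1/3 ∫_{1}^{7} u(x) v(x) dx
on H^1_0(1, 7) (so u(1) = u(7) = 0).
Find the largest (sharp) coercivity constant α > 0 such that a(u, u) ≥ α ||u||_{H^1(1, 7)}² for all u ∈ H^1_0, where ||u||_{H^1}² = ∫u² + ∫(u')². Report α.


α = (π^2 + 12)/(π^2 + 36)

Coercivity of a(·,·) on H^1_0(1, 7) means a(u, u) ≥ α ||u||_{H^1}² for every u ∈ H^1_0.
The interval has length L = 6, and Poincaré/coercivity depend only on L. Here a(u, u) = ∫(u')² + (1/3)·∫u².
Here 0 < c = 1/3 < 1. The condition a(u,u) ≥ α||u||_{H^1}² reads (1−α)∫(u')² ≥ (α−c)∫u². Any admissible α is ≤ 1 (rapidly oscillating u have ∫u²/∫(u')² → 0), and α = 1 would force 0 ≥ (1−c)∫u², impossible since c < 1; so 1−α > 0. By the sharp Poincaré inequality on H^1_0 of an interval of length L, ∫(u')² ≥ (π/L)²∫u² with equality for the first sine mode sin(π(x−x₀)/L) (x₀ the left endpoint), so the inequality holds for all u iff (1−α)(π/L)² ≥ α − c, i.e. α ≤ ((π/L)² + c)/((π/L)² + 1) = (1 + c(L/π)²)/(1 + (L/π)²). With (π/L)² = π^2/36 and c = 1/3, the largest admissible constant is α = ((π/L)² + c)/((π/L)² + 1).
Simplifying, α = (π^2 + 12)/(π^2 + 36).


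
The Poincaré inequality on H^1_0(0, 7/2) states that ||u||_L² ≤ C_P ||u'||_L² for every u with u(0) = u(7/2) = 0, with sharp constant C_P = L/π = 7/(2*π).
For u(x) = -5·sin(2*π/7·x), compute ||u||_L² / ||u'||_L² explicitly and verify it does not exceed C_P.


||u||_L² / ||u'||_L² = 7/(2*π) = C_P.

u(x) = -5·sin(2*π/7·x), so u'(x) = -10*π*cos(2*π*x/7)/7.
Writing u(x) = A·sin(kπx/L) with A = -5 and k = 1, use ∫_0^L sin²(kπx/L) dx = L/2 and ∫_0^L cos²(kπx/L) dx = L/2.
u² = 25·sin²(2*π/7·x) and (u')² = 100*π^2/49·cos²(2*π/7·x), and each of sin², cos² integrates to L/2 = 7/4 over (0, 7/2).
∫_0^7/2 u² dx = 175/4, so ||u||_L² = 5*sqrt(7)/2.
∫_0^7/2 (u')² dx = 25*π^2/7, so ||u'||_L² = 5*sqrt(7)*π/7.
Ratio ||u||_L² / ||u'||_L² = 7/(2*π).
Sharp Poincaré constant on H^1_0(0, 7/2) is C_P = L/π = 7/(2*π), achieved by sin(2*π/7·x).
This is the k = 1 eigenfunction (up to amplitude), so the ratio equals the sharp Poincaré constant exactly.


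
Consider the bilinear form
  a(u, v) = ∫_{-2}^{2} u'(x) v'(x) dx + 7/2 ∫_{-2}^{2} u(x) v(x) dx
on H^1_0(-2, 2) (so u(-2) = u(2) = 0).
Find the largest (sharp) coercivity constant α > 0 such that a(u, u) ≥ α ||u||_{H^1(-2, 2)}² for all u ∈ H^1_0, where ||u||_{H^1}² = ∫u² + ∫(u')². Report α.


α = 1

Coercivity of a(·,·) on H^1_0(-2, 2) means a(u, u) ≥ α ||u||_{H^1}² for every u ∈ H^1_0.
The interval has length L = 4, and Poincaré/coercivity depend only on L. Here a(u, u) = ∫(u')² + (7/2)·∫u².
Here c = 7/2 ≥ 1, so a(u,u) = ∫(u')² + c∫u² ≥ ∫(u')² + ∫u² = ||u||_{H^1}², i.e. α = 1 works. No larger α is possible: a(u,u) ≥ α||u||_{H^1}² means (1−α)∫(u')² ≥ (α−c)∫u², and for the modes u_n = sin(nπ(x−x₀)/L) (x₀ the left endpoint) one has ∫u_n²/∫(u_n')² = (L/(nπ))² → 0, so a(u_n,u_n)/||u_n||_{H^1}² → 1. Hence the optimal constant is α = 1.
Therefore α = 1.


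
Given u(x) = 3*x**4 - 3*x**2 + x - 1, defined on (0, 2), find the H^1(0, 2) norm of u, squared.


||u||_{H^1}^2 = 32104/15

The H^1 norm (squared) on an interval (0, L) is
  ||u||_{H^1}^2 = ∫_0^L u(x)^2 dx + ∫_0^L u'(x)^2 dx.
Compute u'(x) = 12*x**3 - 6*x + 1.
Then u(x)^2 = 9*x**8 - 18*x**6 + 6*x**5 + 3*x**4 - 6*x**3 + 7*x**2 - 2*x + 1 and u'(x)^2 = 144*x**6 - 144*x**4 + 24*x**3 + 36*x**2 - 12*x + 1.
Integrate each monomial from 0 to 2 using ∫_0^2 c·x^n dx = c·2^(n+1)/(n+1):
  ∫_0^2 u(x)^2 dx = ∫_0^2 (9*x^8 - 18*x^6 + 6*x^5 + 3*x^4 - 6*x^3 + 7*x^2 - 2*x + 1) dx. Term by term:
    ∫_0^2 9*x^8 dx = 512;  ∫_0^2 -18*x^6 dx = -2304/7;  ∫_0^2 6*x^5 dx = 64;
    ∫_0^2 3*x^4 dx = 96/5;  ∫_0^2 -6*x^3 dx = -24;  ∫_0^2 7*x^2 dx = 56/3;
    ∫_0^2 -2*x dx = -4;  ∫_0^2 1 dx = 2.
  Sum: 512 − 2304/7 + 64 + 96/5 − 24 + 56/3 − 4 + 2 = 27166/105.
  ∫_0^2 u'(x)^2 dx = ∫_0^2 (144*x^6 - 144*x^4 + 24*x^3 + 36*x^2 - 12*x + 1) dx. Term by term:
    ∫_0^2 144*x^6 dx = 18432/7;  ∫_0^2 -144*x^4 dx = -4608/5;  ∫_0^2 24*x^3 dx = 96;
    ∫_0^2 36*x^2 dx = 96;  ∫_0^2 -12*x dx = -24;  ∫_0^2 1 dx = 2.
  Sum: 18432/7 − 4608/5 + 96 + 96 − 24 + 2 = 65854/35.
Adding: ||u||_{H^1}^2 = 27166/105 + 65854/35 = 32104/15.


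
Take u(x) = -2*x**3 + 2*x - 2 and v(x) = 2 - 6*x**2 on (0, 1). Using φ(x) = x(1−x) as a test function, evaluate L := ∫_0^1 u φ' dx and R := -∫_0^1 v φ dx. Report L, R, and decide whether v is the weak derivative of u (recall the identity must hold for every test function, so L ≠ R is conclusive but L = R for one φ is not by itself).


LHS = -1/30, RHS = -1/30. Yes, v = u' weakly.

u(x) = -2*x**3 + 2*x - 2, classical derivative u'(x) = 2 - 6*x**2.
φ(x) = x(1−x), so φ'(x) = 1 - 2*x.
Note φ(0) = φ(1) = 0, so the boundary term u·φ vanishes.
LHS = ∫_0^1 u(x) φ'(x) dx = ∫_0^1 (4*x^4 - 2*x^3 - 4*x^2 + 6*x - 2) dx. Term by term:
  ∫_0^1 4*x^4 dx = 4/5;  ∫_0^1 -2*x^3 dx = -1/2;  ∫_0^1 -4*x^2 dx = -4/3;
  ∫_0^1 6*x dx = 3;  ∫_0^1 -2 dx = -2.
Sum: 4/5 − 1/2 − 4/3 + 3 − 2 = -1/30.
So LHS = -1/30.
∫_0^1 v(x) φ(x) dx = ∫_0^1 (6*x^4 - 6*x^3 - 2*x^2 + 2*x) dx. Term by term:
  ∫_0^1 6*x^4 dx = 6/5;  ∫_0^1 -6*x^3 dx = -3/2;  ∫_0^1 -2*x^2 dx = -2/3;
  ∫_0^1 2*x dx = 1.
Sum: 6/5 − 3/2 − 2/3 + 1 = 1/30.
So RHS = -∫_0^1 v(x) φ(x) dx = -1/30.
LHS = RHS, so the identity holds for this test φ.
Moreover u is smooth here and v(x) = u'(x) = 2 - 6*x**2 pointwise, so the identity holds for every test function. Hence v is the weak derivative of u.
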